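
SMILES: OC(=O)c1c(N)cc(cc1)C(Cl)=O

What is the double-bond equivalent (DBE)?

Molecular formula from the SMILES: C8H6ClNO3.
DoU = (2C + 2 + N − H − X)/2 = (2·8 + 2 + 1 − 6 − 1)/2 = 12/2 = 6.
(Structurally: 1 ring(s) + 5 π bond(s) = 6.)

6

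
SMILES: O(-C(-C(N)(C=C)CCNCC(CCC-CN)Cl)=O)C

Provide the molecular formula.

C13H26ClN3O2

Heavy atoms from the SMILES: 13 C, 1 Cl, 3 N, 2 O.
Implicit hydrogens by atom environment:
  8 × C: 2 H each → 16
  2 × C: 1 H each → 2
  2 × C: no H
  2 × N: 2 H each → 4
  2 × O: no H
  1 × C: 3 H
  1 × Cl: no H
  1 × N: 1 H
  Total hydrogens = 26.
Molecular formula: C13H26ClN3O2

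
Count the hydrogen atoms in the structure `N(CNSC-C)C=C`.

Hydrogens are implicit in SMILES; fill each atom to its normal valence:
  3 × C: 2 H each → 6
  2 × N: 1 H each → 2
  1 × C: 3 H
  1 × C: 1 H
  1 × S: no H
  Total hydrogens = 12.

12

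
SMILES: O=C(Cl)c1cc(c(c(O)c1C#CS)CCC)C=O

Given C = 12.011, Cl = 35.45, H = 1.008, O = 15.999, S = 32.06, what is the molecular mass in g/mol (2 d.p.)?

282.74

Molecular formula: C13H11ClO3S.
M = 13×12.011 + 1×35.45 + 11×1.008 + 3×15.999 + 1×32.06 = 282.74 g/mol.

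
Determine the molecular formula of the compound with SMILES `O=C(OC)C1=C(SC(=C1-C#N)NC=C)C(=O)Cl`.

C10H7ClN2O3S

Heavy atoms from the SMILES: 10 C, 1 Cl, 2 N, 3 O, 1 S.
Implicit hydrogens by atom environment:
  4 × C (aromatic): no H
  3 × C: no H
  3 × O: no H
  1 × C: 3 H
  1 × C: 2 H
  1 × C: 1 H
  1 × Cl: no H
  1 × N: 1 H
  1 × N: no H
  1 × S (aromatic): no H
  Total hydrogens = 7.
Molecular formula: C10H7ClN2O3S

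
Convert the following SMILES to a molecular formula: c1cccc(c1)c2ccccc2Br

C12H9Br

Heavy atoms from the SMILES: 1 Br, 12 C.
Implicit hydrogens by atom environment:
  9 × C (aromatic): 1 H each → 9
  3 × C (aromatic): no H
  1 × Br: no H
  Total hydrogens = 9.
Molecular formula: C12H9Br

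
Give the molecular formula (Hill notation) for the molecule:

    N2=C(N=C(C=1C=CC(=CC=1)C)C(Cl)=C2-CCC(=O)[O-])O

Heavy atoms from the SMILES: 14 C, 1 Cl, 2 N, 3 O.
Implicit hydrogens by atom environment:
  6 × C (aromatic): no H
  4 × C (aromatic): 1 H each → 4
  2 × C: 2 H each → 4
  2 × N (aromatic): no H
  1 × C: 3 H
  1 × C: no H
  1 × Cl: no H
  1 × O: 1 H
  1 × O: no H
  1 × O (charge -1): no H
  Total hydrogens = 12.
Net charge -1.
Molecular formula: C14H12ClN2O3-

C14H12ClN2O3-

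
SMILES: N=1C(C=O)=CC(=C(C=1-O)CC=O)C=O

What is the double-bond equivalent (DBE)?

7

Molecular formula from the SMILES: C9H7NO4.
DoU = (2C + 2 + N − H − X)/2 = (2·9 + 2 + 1 − 7 − 0)/2 = 14/2 = 7.
(Structurally: 1 ring(s) + 6 π bond(s) = 7.)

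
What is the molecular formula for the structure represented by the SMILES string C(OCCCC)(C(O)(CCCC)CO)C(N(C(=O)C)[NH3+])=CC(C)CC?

Heavy atoms from the SMILES: 19 C, 2 N, 4 O.
Implicit hydrogens by atom environment:
  8 × C: 2 H each → 16
  5 × C: 3 H each → 15
  3 × C: 1 H each → 3
  3 × C: no H
  2 × O: 1 H each → 2
  2 × O: no H
  1 × N (charge +1): 3 H
  1 × N: no H
  Total hydrogens = 39.
Net charge +1.
Molecular formula: C19H39N2O4+

C19H39N2O4+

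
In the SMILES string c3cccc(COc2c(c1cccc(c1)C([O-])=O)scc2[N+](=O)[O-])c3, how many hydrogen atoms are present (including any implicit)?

Hydrogens are implicit in SMILES; fill each atom to its normal valence:
  10 × C (aromatic): 1 H each → 10
  6 × C (aromatic): no H
  3 × O: no H
  2 × O (charge -1): no H
  1 × C: 2 H
  1 × C: no H
  1 × N (charge +1): no H
  1 × S (aromatic): no H
  Total hydrogens = 12.

12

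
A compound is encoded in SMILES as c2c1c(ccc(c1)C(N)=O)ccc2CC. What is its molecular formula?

C13H13NO

Heavy atoms from the SMILES: 13 C, 1 N, 1 O.
Implicit hydrogens by atom environment:
  6 × C (aromatic): 1 H each → 6
  4 × C (aromatic): no H
  1 × C: 3 H
  1 × C: 2 H
  1 × C: no H
  1 × N: 2 H
  1 × O: no H
  Total hydrogens = 13.
Molecular formula: C13H13NO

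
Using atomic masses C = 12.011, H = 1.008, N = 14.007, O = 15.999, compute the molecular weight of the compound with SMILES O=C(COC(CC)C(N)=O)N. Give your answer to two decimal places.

160.17

Molecular formula: C6H12N2O3.
M = 6×12.011 + 12×1.008 + 2×14.007 + 3×15.999 = 160.17 g/mol.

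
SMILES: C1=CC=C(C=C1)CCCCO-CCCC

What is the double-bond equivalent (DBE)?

Molecular formula from the SMILES: C14H22O.
DoU = (2C + 2 + N − H − X)/2 = (2·14 + 2 + 0 − 22 − 0)/2 = 8/2 = 4.
(Structurally: 1 ring(s) + 3 π bond(s) = 4.)

4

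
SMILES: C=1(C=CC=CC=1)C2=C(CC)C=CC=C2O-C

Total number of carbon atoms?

The symbol for carbon appears 15 times in the SMILES.

15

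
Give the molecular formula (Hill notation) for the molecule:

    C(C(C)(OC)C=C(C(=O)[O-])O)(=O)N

Heavy atoms from the SMILES: 7 C, 1 N, 5 O.
Implicit hydrogens by atom environment:
  4 × C: no H
  3 × O: no H
  2 × C: 3 H each → 6
  1 × C: 1 H
  1 × N: 2 H
  1 × O: 1 H
  1 × O (charge -1): no H
  Total hydrogens = 10.
Net charge -1.
Molecular formula: C7H10NO5-

C7H10NO5-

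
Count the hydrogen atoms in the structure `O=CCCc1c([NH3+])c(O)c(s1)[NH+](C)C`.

Hydrogens are implicit in SMILES; fill each atom to its normal valence:
  4 × C (aromatic): no H
  2 × C: 3 H each → 6
  2 × C: 2 H each → 4
  1 × C: 1 H
  1 × N (charge +1): 3 H
  1 × N (charge +1): 1 H
  1 × O: 1 H
  1 × O: no H
  1 × S (aromatic): no H
  Total hydrogens = 16.

16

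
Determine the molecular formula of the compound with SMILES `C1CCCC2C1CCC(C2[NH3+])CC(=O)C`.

C13H24NO+

Heavy atoms from the SMILES: 13 C, 1 N, 1 O.
Implicit hydrogens by atom environment:
  7 × C: 2 H each → 14
  4 × C: 1 H each → 4
  1 × C: 3 H
  1 × C: no H
  1 × N (charge +1): 3 H
  1 × O: no H
  Total hydrogens = 24.
Net charge +1.
Molecular formula: C13H24NO+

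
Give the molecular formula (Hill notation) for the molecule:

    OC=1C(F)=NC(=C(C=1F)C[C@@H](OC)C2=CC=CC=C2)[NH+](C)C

Heavy atoms from the SMILES: 16 C, 2 F, 2 N, 2 O.
Implicit hydrogens by atom environment:
  6 × C (aromatic): no H
  5 × C (aromatic): 1 H each → 5
  3 × C: 3 H each → 9
  2 × F: no H
  1 × C: 2 H
  1 × C: 1 H
  1 × N (charge +1): 1 H
  1 × N (aromatic): no H
  1 × O: 1 H
  1 × O: no H
  Total hydrogens = 19.
Net charge +1.
Molecular formula: C16H19F2N2O2+

C16H19F2N2O2+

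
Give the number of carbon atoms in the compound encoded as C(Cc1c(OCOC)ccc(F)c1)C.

11

The symbol for carbon appears 11 times in the SMILES. Lowercase c denotes aromatic carbon and counts toward C.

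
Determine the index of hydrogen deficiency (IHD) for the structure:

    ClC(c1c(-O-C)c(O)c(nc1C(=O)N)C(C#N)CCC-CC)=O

Molecular formula from the SMILES: C15H18ClN3O4.
DoU = (2C + 2 + N − H − X)/2 = (2·15 + 2 + 3 − 18 − 1)/2 = 16/2 = 8.
(Structurally: 1 ring(s) + 7 π bond(s) = 8.)

8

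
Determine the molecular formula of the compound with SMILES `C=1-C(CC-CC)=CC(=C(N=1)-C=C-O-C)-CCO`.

Heavy atoms from the SMILES: 14 C, 1 N, 2 O.
Implicit hydrogens by atom environment:
  5 × C: 2 H each → 10
  3 × C (aromatic): no H
  2 × C: 3 H each → 6
  2 × C (aromatic): 1 H each → 2
  2 × C: 1 H each → 2
  1 × N (aromatic): no H
  1 × O: 1 H
  1 × O: no H
  Total hydrogens = 21.
Molecular formula: C14H21NO2

C14H21NO2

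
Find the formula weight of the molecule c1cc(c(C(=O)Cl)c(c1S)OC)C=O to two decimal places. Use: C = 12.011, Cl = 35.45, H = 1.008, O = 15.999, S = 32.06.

230.66

Molecular formula: C9H7ClO3S.
M = 9×12.011 + 1×35.45 + 7×1.008 + 3×15.999 + 1×32.06 = 230.66 g/mol.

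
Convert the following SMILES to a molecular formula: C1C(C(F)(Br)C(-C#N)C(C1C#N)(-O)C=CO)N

Heavy atoms from the SMILES: 1 Br, 10 C, 1 F, 3 N, 2 O.
Implicit hydrogens by atom environment:
  5 × C: 1 H each → 5
  4 × C: no H
  2 × N: no H
  2 × O: 1 H each → 2
  1 × Br: no H
  1 × C: 2 H
  1 × F: no H
  1 × N: 2 H
  Total hydrogens = 11.
Molecular formula: C10H11BrFN3O2

C10H11BrFN3O2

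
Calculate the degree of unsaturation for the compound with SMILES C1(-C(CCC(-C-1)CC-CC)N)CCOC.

1

Molecular formula from the SMILES: C13H27NO.
DoU = (2C + 2 + N − H − X)/2 = (2·13 + 2 + 1 − 27 − 0)/2 = 2/2 = 1.
(Structurally: 1 ring(s) + 0 π bond(s) = 1.)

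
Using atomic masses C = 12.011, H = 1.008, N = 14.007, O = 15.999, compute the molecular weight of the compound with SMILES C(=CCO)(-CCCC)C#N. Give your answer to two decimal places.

139.20

Molecular formula: C8H13NO.
M = 8×12.011 + 13×1.008 + 1×14.007 + 1×15.999 = 139.20 g/mol.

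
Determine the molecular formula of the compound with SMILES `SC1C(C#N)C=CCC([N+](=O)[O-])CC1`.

Heavy atoms from the SMILES: 9 C, 2 N, 2 O, 1 S.
Implicit hydrogens by atom environment:
  5 × C: 1 H each → 5
  3 × C: 2 H each → 6
  1 × C: no H
  1 × N (charge +1): no H
  1 × N: no H
  1 × O: no H
  1 × O (charge -1): no H
  1 × S: 1 H
  Total hydrogens = 12.
Molecular formula: C9H12N2O2S

C9H12N2O2S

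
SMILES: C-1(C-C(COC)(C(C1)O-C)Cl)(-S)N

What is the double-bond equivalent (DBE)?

1

Molecular formula from the SMILES: C8H16ClNO2S.
DoU = (2C + 2 + N − H − X)/2 = (2·8 + 2 + 1 − 16 − 1)/2 = 2/2 = 1.
(Structurally: 1 ring(s) + 0 π bond(s) = 1.)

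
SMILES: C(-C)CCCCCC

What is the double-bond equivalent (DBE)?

0

Molecular formula from the SMILES: C8H18.
DoU = (2C + 2 + N − H − X)/2 = (2·8 + 2 + 0 − 18 − 0)/2 = 0/2 = 0.
(Structurally: 0 ring(s) + 0 π bond(s) = 0.)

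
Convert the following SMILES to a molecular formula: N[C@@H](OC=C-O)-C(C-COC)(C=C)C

Heavy atoms from the SMILES: 10 C, 1 N, 3 O.
Implicit hydrogens by atom environment:
  4 × C: 1 H each → 4
  3 × C: 2 H each → 6
  2 × C: 3 H each → 6
  2 × O: no H
  1 × C: no H
  1 × N: 2 H
  1 × O: 1 H
  Total hydrogens = 19.
Molecular formula: C10H19NO3

C10H19NO3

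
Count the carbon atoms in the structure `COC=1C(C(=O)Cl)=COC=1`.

6

The symbol for carbon appears 6 times in the SMILES. (Cl is a single chlorine, not C + l.)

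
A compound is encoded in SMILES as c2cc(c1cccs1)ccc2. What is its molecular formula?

Heavy atoms from the SMILES: 10 C, 1 S.
Implicit hydrogens by atom environment:
  8 × C (aromatic): 1 H each → 8
  2 × C (aromatic): no H
  1 × S (aromatic): no H
  Total hydrogens = 8.
Molecular formula: C10H8S

C10H8S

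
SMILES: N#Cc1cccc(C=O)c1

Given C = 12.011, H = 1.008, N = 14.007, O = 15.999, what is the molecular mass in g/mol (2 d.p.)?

131.13

Molecular formula: C8H5NO.
M = 8×12.011 + 5×1.008 + 1×14.007 + 1×15.999 = 131.13 g/mol.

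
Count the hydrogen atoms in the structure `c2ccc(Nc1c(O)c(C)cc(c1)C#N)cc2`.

Hydrogens are implicit in SMILES; fill each atom to its normal valence:
  7 × C (aromatic): 1 H each → 7
  5 × C (aromatic): no H
  1 × C: 3 H
  1 × C: no H
  1 × N: 1 H
  1 × N: no H
  1 × O: 1 H
  Total hydrogens = 12.

12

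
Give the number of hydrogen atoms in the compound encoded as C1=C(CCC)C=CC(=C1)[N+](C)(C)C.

Hydrogens are implicit in SMILES; fill each atom to its normal valence:
  4 × C: 3 H each → 12
  4 × C (aromatic): 1 H each → 4
  2 × C: 2 H each → 4
  2 × C (aromatic): no H
  1 × N (charge +1): no H
  Total hydrogens = 20.

20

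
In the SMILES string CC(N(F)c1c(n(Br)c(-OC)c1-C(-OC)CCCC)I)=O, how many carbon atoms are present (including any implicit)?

The symbol for carbon appears 13 times in the SMILES. Lowercase c denotes aromatic carbon and counts toward C.

13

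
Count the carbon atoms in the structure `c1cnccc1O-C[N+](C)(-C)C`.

9

The symbol for carbon appears 9 times in the SMILES. Lowercase c denotes aromatic carbon and counts toward C.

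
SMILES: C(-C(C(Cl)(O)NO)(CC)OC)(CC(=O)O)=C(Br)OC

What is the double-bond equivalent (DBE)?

Molecular formula from the SMILES: C10H17BrClNO6.
DoU = (2C + 2 + N − H − X)/2 = (2·10 + 2 + 1 − 17 − 2)/2 = 4/2 = 2.
(Structurally: 0 ring(s) + 2 π bond(s) = 2.)

2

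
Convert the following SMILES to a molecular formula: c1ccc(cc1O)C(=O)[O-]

Heavy atoms from the SMILES: 7 C, 3 O.
Implicit hydrogens by atom environment:
  4 × C (aromatic): 1 H each → 4
  2 × C (aromatic): no H
  1 × C: no H
  1 × O: 1 H
  1 × O: no H
  1 × O (charge -1): no H
  Total hydrogens = 5.
Net charge -1.
Molecular formula: C7H5O3-

C7H5O3-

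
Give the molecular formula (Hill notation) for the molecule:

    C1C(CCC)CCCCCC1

Heavy atoms from the SMILES: 11 C.
Implicit hydrogens by atom environment:
  9 × C: 2 H each → 18
  1 × C: 3 H
  1 × C: 1 H
  Total hydrogens = 22.
Molecular formula: C11H22

C11H22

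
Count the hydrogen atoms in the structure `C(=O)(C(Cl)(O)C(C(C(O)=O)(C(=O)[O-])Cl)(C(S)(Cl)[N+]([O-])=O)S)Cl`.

4

Hydrogens are implicit in SMILES; fill each atom to its normal valence:
  7 × C: no H
  4 × Cl: no H
  4 × O: no H
  2 × O: 1 H each → 2
  2 × O (charge -1): no H
  2 × S: 1 H each → 2
  1 × N (charge +1): no H
  Total hydrogens = 4.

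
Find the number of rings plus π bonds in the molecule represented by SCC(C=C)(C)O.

1

Molecular formula from the SMILES: C5H10OS.
DoU = (2C + 2 + N − H − X)/2 = (2·5 + 2 + 0 − 10 − 0)/2 = 2/2 = 1.
(Structurally: 0 ring(s) + 1 π bond(s) = 1.)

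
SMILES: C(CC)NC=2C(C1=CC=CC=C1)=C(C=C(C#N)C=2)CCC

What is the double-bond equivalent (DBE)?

Molecular formula from the SMILES: C19H22N2.
DoU = (2C + 2 + N − H − X)/2 = (2·19 + 2 + 2 − 22 − 0)/2 = 20/2 = 10.
(Structurally: 2 ring(s) + 8 π bond(s) = 10.)

10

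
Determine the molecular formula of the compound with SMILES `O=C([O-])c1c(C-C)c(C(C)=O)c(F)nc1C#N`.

Heavy atoms from the SMILES: 11 C, 1 F, 2 N, 3 O.
Implicit hydrogens by atom environment:
  5 × C (aromatic): no H
  3 × C: no H
  2 × C: 3 H each → 6
  2 × O: no H
  1 × C: 2 H
  1 × F: no H
  1 × N (aromatic): no H
  1 × N: no H
  1 × O (charge -1): no H
  Total hydrogens = 8.
Net charge -1.
Molecular formula: C11H8FN2O3-

C11H8FN2O3-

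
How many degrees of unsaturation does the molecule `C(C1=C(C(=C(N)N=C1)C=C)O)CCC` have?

Molecular formula from the SMILES: C11H16N2O.
DoU = (2C + 2 + N − H − X)/2 = (2·11 + 2 + 2 − 16 − 0)/2 = 10/2 = 5.
(Structurally: 1 ring(s) + 4 π bond(s) = 5.)

5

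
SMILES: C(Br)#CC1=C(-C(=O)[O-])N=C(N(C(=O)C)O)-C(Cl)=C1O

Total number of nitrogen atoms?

2

The symbol for nitrogen appears 2 times in the SMILES.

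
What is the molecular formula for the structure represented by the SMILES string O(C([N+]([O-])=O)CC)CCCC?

Heavy atoms from the SMILES: 7 C, 1 N, 3 O.
Implicit hydrogens by atom environment:
  4 × C: 2 H each → 8
  2 × C: 3 H each → 6
  2 × O: no H
  1 × C: 1 H
  1 × N (charge +1): no H
  1 × O (charge -1): no H
  Total hydrogens = 15.
Molecular formula: C7H15NO3

C7H15NO3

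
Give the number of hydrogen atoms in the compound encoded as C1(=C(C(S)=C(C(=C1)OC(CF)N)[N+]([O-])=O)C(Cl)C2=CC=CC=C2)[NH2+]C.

Hydrogens are implicit in SMILES; fill each atom to its normal valence:
  6 × C (aromatic): 1 H each → 6
  6 × C (aromatic): no H
  2 × C: 1 H each → 2
  2 × O: no H
  1 × C: 3 H
  1 × C: 2 H
  1 × Cl: no H
  1 × F: no H
  1 × N (charge +1): 2 H
  1 × N: 2 H
  1 × N (charge +1): no H
  1 × O (charge -1): no H
  1 × S: 1 H
  Total hydrogens = 18.

18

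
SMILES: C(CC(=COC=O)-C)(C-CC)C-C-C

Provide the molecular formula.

C12H22O2

Heavy atoms from the SMILES: 12 C, 2 O.
Implicit hydrogens by atom environment:
  5 × C: 2 H each → 10
  3 × C: 3 H each → 9
  3 × C: 1 H each → 3
  2 × O: no H
  1 × C: no H
  Total hydrogens = 22.
Molecular formula: C12H22O2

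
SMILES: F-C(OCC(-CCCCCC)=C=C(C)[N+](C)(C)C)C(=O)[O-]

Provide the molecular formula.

Heavy atoms from the SMILES: 16 C, 1 F, 1 N, 3 O.
Implicit hydrogens by atom environment:
  6 × C: 2 H each → 12
  5 × C: 3 H each → 15
  4 × C: no H
  2 × O: no H
  1 × C: 1 H
  1 × F: no H
  1 × N (charge +1): no H
  1 × O (charge -1): no H
  Total hydrogens = 28.
Molecular formula: C16H28FNO3

C16H28FNO3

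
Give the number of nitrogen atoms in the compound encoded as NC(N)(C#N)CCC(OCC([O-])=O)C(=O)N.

4

The symbol for nitrogen appears 4 times in the SMILES.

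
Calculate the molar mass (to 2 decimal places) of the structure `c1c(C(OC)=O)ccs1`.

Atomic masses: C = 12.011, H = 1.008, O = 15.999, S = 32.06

142.17

Molecular formula: C6H6O2S.
M = 6×12.011 + 6×1.008 + 2×15.999 + 1×32.06 = 142.17 g/mol.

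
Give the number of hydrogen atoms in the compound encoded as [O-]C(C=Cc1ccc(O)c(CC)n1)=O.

Hydrogens are implicit in SMILES; fill each atom to its normal valence:
  3 × C (aromatic): no H
  2 × C (aromatic): 1 H each → 2
  2 × C: 1 H each → 2
  1 × C: 3 H
  1 × C: 2 H
  1 × C: no H
  1 × N (aromatic): no H
  1 × O: 1 H
  1 × O: no H
  1 × O (charge -1): no H
  Total hydrogens = 10.

10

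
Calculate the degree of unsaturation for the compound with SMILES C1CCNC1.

Molecular formula from the SMILES: C4H9N.
DoU = (2C + 2 + N − H − X)/2 = (2·4 + 2 + 1 − 9 − 0)/2 = 2/2 = 1.
(Structurally: 1 ring(s) + 0 π bond(s) = 1.)

1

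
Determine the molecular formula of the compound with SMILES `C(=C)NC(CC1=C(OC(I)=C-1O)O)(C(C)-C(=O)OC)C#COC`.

C15H18INO6

Heavy atoms from the SMILES: 15 C, 1 I, 1 N, 6 O.
Implicit hydrogens by atom environment:
  4 × C (aromatic): no H
  4 × C: no H
  3 × C: 3 H each → 9
  3 × O: no H
  2 × C: 2 H each → 4
  2 × C: 1 H each → 2
  2 × O: 1 H each → 2
  1 × I: no H
  1 × N: 1 H
  1 × O (aromatic): no H
  Total hydrogens = 18.
Molecular formula: C15H18INO6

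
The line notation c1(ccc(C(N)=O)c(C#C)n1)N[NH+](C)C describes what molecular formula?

C10H13N4O+

Heavy atoms from the SMILES: 10 C, 4 N, 1 O.
Implicit hydrogens by atom environment:
  3 × C (aromatic): no H
  2 × C: 3 H each → 6
  2 × C (aromatic): 1 H each → 2
  2 × C: no H
  1 × C: 1 H
  1 × N: 2 H
  1 × N: 1 H
  1 × N (charge +1): 1 H
  1 × N (aromatic): no H
  1 × O: no H
  Total hydrogens = 13.
Net charge +1.
Molecular formula: C10H13N4O+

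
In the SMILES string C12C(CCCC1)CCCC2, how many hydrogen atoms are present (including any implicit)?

Hydrogens are implicit in SMILES; fill each atom to its normal valence:
  8 × C: 2 H each → 16
  2 × C: 1 H each → 2
  Total hydrogens = 18.

18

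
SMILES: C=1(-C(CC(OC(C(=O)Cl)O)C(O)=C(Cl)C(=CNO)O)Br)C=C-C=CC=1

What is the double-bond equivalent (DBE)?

Molecular formula from the SMILES: C15H16BrCl2NO6.
DoU = (2C + 2 + N − H − X)/2 = (2·15 + 2 + 1 − 16 − 3)/2 = 14/2 = 7.
(Structurally: 1 ring(s) + 6 π bond(s) = 7.)

7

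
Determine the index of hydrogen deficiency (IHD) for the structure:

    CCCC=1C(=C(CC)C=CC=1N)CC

4

Molecular formula from the SMILES: C13H21N.
DoU = (2C + 2 + N − H − X)/2 = (2·13 + 2 + 1 − 21 − 0)/2 = 8/2 = 4.
(Structurally: 1 ring(s) + 3 π bond(s) = 4.)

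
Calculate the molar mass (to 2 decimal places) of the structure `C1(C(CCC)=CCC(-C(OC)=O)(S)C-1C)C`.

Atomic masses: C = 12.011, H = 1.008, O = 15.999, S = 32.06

Molecular formula: C13H22O2S.
M = 13×12.011 + 22×1.008 + 2×15.999 + 1×32.06 = 242.38 g/mol.

242.38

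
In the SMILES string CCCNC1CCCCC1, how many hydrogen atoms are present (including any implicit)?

19

Hydrogens are implicit in SMILES; fill each atom to its normal valence:
  7 × C: 2 H each → 14
  1 × C: 3 H
  1 × C: 1 H
  1 × N: 1 H
  Total hydrogens = 19.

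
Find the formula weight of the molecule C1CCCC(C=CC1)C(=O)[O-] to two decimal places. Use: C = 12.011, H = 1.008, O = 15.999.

Molecular formula: C9H13O2-.
M = 9×12.011 + 13×1.008 + 2×15.999 = 153.20 g/mol.

153.20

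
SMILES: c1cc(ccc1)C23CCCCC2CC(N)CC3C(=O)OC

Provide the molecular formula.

Heavy atoms from the SMILES: 18 C, 1 N, 2 O.
Implicit hydrogens by atom environment:
  6 × C: 2 H each → 12
  5 × C (aromatic): 1 H each → 5
  3 × C: 1 H each → 3
  2 × C: no H
  2 × O: no H
  1 × C: 3 H
  1 × C (aromatic): no H
  1 × N: 2 H
  Total hydrogens = 25.
Molecular formula: C18H25NO2

C18H25NO2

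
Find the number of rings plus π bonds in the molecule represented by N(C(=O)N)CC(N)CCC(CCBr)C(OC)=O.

2

Molecular formula from the SMILES: C10H20BrN3O3.
DoU = (2C + 2 + N − H − X)/2 = (2·10 + 2 + 3 − 20 − 1)/2 = 4/2 = 2.
(Structurally: 0 ring(s) + 2 π bond(s) = 2.)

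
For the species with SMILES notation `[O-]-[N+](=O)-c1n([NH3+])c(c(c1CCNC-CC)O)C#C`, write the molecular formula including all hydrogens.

Heavy atoms from the SMILES: 11 C, 4 N, 3 O.
Implicit hydrogens by atom environment:
  4 × C: 2 H each → 8
  4 × C (aromatic): no H
  1 × C: 3 H
  1 × C: 1 H
  1 × C: no H
  1 × N (charge +1): 3 H
  1 × N: 1 H
  1 × N (aromatic): no H
  1 × N (charge +1): no H
  1 × O: 1 H
  1 × O: no H
  1 × O (charge -1): no H
  Total hydrogens = 17.
Net charge +1.
Molecular formula: C11H17N4O3+

C11H17N4O3+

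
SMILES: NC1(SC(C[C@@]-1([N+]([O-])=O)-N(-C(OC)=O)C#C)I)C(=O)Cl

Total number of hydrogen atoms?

9

Hydrogens are implicit in SMILES; fill each atom to its normal valence:
  5 × C: no H
  4 × O: no H
  2 × C: 1 H each → 2
  1 × C: 3 H
  1 × C: 2 H
  1 × Cl: no H
  1 × I: no H
  1 × N: 2 H
  1 × N: no H
  1 × N (charge +1): no H
  1 × O (charge -1): no H
  1 × S: no H
  Total hydrogens = 9.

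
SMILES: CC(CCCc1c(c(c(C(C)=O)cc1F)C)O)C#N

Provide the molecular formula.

Heavy atoms from the SMILES: 15 C, 1 F, 1 N, 2 O.
Implicit hydrogens by atom environment:
  5 × C (aromatic): no H
  3 × C: 3 H each → 9
  3 × C: 2 H each → 6
  2 × C: no H
  1 × C (aromatic): 1 H
  1 × C: 1 H
  1 × F: no H
  1 × N: no H
  1 × O: 1 H
  1 × O: no H
  Total hydrogens = 18.
Molecular formula: C15H18FNO2

C15H18FNO2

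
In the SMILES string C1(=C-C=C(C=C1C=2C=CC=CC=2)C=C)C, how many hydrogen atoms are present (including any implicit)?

Hydrogens are implicit in SMILES; fill each atom to its normal valence:
  8 × C (aromatic): 1 H each → 8
  4 × C (aromatic): no H
  1 × C: 3 H
  1 × C: 2 H
  1 × C: 1 H
  Total hydrogens = 14.

14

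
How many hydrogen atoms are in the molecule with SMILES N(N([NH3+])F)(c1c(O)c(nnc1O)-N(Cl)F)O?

Hydrogens are implicit in SMILES; fill each atom to its normal valence:
  4 × C (aromatic): no H
  3 × N: no H
  3 × O: 1 H each → 3
  2 × F: no H
  2 × N (aromatic): no H
  1 × Cl: no H
  1 × N (charge +1): 3 H
  Total hydrogens = 6.

6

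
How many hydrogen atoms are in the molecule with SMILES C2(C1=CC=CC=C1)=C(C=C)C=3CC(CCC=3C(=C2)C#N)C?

19

Hydrogens are implicit in SMILES; fill each atom to its normal valence:
  6 × C (aromatic): 1 H each → 6
  6 × C (aromatic): no H
  4 × C: 2 H each → 8
  2 × C: 1 H each → 2
  1 × C: 3 H
  1 × C: no H
  1 × N: no H
  Total hydrogens = 19.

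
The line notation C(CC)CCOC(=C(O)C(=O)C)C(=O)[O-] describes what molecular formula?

C10H15O5-

Heavy atoms from the SMILES: 10 C, 5 O.
Implicit hydrogens by atom environment:
  4 × C: 2 H each → 8
  4 × C: no H
  3 × O: no H
  2 × C: 3 H each → 6
  1 × O: 1 H
  1 × O (charge -1): no H
  Total hydrogens = 15.
Net charge -1.
Molecular formula: C10H15O5-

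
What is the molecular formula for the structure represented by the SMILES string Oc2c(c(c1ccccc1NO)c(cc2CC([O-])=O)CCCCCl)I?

Heavy atoms from the SMILES: 18 C, 1 Cl, 1 I, 1 N, 4 O.
Implicit hydrogens by atom environment:
  7 × C (aromatic): no H
  5 × C: 2 H each → 10
  5 × C (aromatic): 1 H each → 5
  2 × O: 1 H each → 2
  1 × C: no H
  1 × Cl: no H
  1 × I: no H
  1 × N: 1 H
  1 × O: no H
  1 × O (charge -1): no H
  Total hydrogens = 18.
Net charge -1.
Molecular formula: C18H18ClINO4-

C18H18ClINO4-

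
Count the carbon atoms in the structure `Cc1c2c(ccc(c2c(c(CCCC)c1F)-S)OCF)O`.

16

The symbol for carbon appears 16 times in the SMILES. Lowercase c denotes aromatic carbon and counts toward C.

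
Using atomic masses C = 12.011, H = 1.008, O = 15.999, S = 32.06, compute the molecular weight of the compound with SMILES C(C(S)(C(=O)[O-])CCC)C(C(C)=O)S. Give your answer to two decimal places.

Molecular formula: C9H15O3S2-.
M = 9×12.011 + 15×1.008 + 3×15.999 + 2×32.06 = 235.34 g/mol.

235.34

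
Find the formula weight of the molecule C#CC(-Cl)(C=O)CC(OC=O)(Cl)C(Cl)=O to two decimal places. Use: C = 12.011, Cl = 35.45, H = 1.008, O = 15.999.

Molecular formula: C8H5Cl3O4.
M = 8×12.011 + 3×35.45 + 5×1.008 + 4×15.999 = 271.47 g/mol.

271.47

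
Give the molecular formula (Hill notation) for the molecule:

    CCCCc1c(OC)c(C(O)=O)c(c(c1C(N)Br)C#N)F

C14H16BrFN2O3

Heavy atoms from the SMILES: 1 Br, 14 C, 1 F, 2 N, 3 O.
Implicit hydrogens by atom environment:
  6 × C (aromatic): no H
  3 × C: 2 H each → 6
  2 × C: 3 H each → 6
  2 × C: no H
  2 × O: no H
  1 × Br: no H
  1 × C: 1 H
  1 × F: no H
  1 × N: 2 H
  1 × N: no H
  1 × O: 1 H
  Total hydrogens = 16.
Molecular formula: C14H16BrFN2O3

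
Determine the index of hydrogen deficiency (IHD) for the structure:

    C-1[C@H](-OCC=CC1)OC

Molecular formula from the SMILES: C7H12O2.
DoU = (2C + 2 + N − H − X)/2 = (2·7 + 2 + 0 − 12 − 0)/2 = 4/2 = 2.
(Structurally: 1 ring(s) + 1 π bond(s) = 2.)

2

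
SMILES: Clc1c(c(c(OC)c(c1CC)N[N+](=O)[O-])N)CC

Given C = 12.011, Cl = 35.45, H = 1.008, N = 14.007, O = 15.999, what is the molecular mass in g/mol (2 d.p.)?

Molecular formula: C11H16ClN3O3.
M = 11×12.011 + 1×35.45 + 16×1.008 + 3×14.007 + 3×15.999 = 273.72 g/mol.

273.72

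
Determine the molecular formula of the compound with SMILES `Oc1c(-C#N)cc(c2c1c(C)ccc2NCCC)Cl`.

Heavy atoms from the SMILES: 15 C, 1 Cl, 2 N, 1 O.
Implicit hydrogens by atom environment:
  7 × C (aromatic): no H
  3 × C (aromatic): 1 H each → 3
  2 × C: 3 H each → 6
  2 × C: 2 H each → 4
  1 × C: no H
  1 × Cl: no H
  1 × N: 1 H
  1 × N: no H
  1 × O: 1 H
  Total hydrogens = 15.
Molecular formula: C15H15ClN2O

C15H15ClN2O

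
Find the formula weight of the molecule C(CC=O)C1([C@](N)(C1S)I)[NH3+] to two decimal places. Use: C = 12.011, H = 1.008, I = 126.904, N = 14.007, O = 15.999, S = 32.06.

Molecular formula: C6H12IN2OS+.
M = 6×12.011 + 12×1.008 + 1×126.904 + 2×14.007 + 1×15.999 + 1×32.06 = 287.14 g/mol.

287.14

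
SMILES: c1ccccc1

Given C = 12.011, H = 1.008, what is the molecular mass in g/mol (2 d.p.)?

Molecular formula: C6H6.
M = 6×12.011 + 6×1.008 = 78.11 g/mol.

78.11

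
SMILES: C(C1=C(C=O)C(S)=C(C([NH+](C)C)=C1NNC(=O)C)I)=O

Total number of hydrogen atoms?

15

Hydrogens are implicit in SMILES; fill each atom to its normal valence:
  6 × C (aromatic): no H
  3 × C: 3 H each → 9
  3 × O: no H
  2 × C: 1 H each → 2
  2 × N: 1 H each → 2
  1 × C: no H
  1 × I: no H
  1 × N (charge +1): 1 H
  1 × S: 1 H
  Total hydrogens = 15.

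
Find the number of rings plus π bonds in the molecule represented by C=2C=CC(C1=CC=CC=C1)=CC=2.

Molecular formula from the SMILES: C12H10.
DoU = (2C + 2 + N − H − X)/2 = (2·12 + 2 + 0 − 10 − 0)/2 = 16/2 = 8.
(Structurally: 2 ring(s) + 6 π bond(s) = 8.)

8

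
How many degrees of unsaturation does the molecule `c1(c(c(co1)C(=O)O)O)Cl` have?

4

Molecular formula from the SMILES: C5H3ClO4.
DoU = (2C + 2 + N − H − X)/2 = (2·5 + 2 + 0 − 3 − 1)/2 = 8/2 = 4.
(Structurally: 1 ring(s) + 3 π bond(s) = 4.)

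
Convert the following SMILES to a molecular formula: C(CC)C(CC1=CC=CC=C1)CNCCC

C15H25N

Heavy atoms from the SMILES: 15 C, 1 N.
Implicit hydrogens by atom environment:
  6 × C: 2 H each → 12
  5 × C (aromatic): 1 H each → 5
  2 × C: 3 H each → 6
  1 × C: 1 H
  1 × C (aromatic): no H
  1 × N: 1 H
  Total hydrogens = 25.
Molecular formula: C15H25N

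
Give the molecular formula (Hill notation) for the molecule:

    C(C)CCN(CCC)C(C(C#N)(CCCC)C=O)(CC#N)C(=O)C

Heavy atoms from the SMILES: 19 C, 3 N, 2 O.
Implicit hydrogens by atom environment:
  9 × C: 2 H each → 18
  5 × C: no H
  4 × C: 3 H each → 12
  3 × N: no H
  2 × O: no H
  1 × C: 1 H
  Total hydrogens = 31.
Molecular formula: C19H31N3O2

C19H31N3O2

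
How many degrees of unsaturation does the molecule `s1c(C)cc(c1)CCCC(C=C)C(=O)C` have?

Molecular formula from the SMILES: C13H18OS.
DoU = (2C + 2 + N − H − X)/2 = (2·13 + 2 + 0 − 18 − 0)/2 = 10/2 = 5.
(Structurally: 1 ring(s) + 4 π bond(s) = 5.)

5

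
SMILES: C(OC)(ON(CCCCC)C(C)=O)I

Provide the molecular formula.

C9H18INO3

Heavy atoms from the SMILES: 9 C, 1 I, 1 N, 3 O.
Implicit hydrogens by atom environment:
  4 × C: 2 H each → 8
  3 × C: 3 H each → 9
  3 × O: no H
  1 × C: 1 H
  1 × C: no H
  1 × I: no H
  1 × N: no H
  Total hydrogens = 18.
Molecular formula: C9H18INO3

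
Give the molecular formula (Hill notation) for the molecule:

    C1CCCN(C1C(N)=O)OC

Heavy atoms from the SMILES: 7 C, 2 N, 2 O.
Implicit hydrogens by atom environment:
  4 × C: 2 H each → 8
  2 × O: no H
  1 × C: 3 H
  1 × C: 1 H
  1 × C: no H
  1 × N: 2 H
  1 × N: no H
  Total hydrogens = 14.
Molecular formula: C7H14N2O2

C7H14N2O2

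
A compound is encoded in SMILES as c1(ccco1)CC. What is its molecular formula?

C6H8O

Heavy atoms from the SMILES: 6 C, 1 O.
Implicit hydrogens by atom environment:
  3 × C (aromatic): 1 H each → 3
  1 × C: 3 H
  1 × C: 2 H
  1 × C (aromatic): no H
  1 × O (aromatic): no H
  Total hydrogens = 8.
Molecular formula: C6H8O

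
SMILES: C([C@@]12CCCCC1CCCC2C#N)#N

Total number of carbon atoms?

The symbol for carbon appears 12 times in the SMILES.

12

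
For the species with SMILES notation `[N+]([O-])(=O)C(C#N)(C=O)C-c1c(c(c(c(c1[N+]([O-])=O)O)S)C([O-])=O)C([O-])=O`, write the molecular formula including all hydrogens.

Heavy atoms from the SMILES: 12 C, 3 N, 10 O, 1 S.
Implicit hydrogens by atom environment:
  6 × C (aromatic): no H
  5 × O: no H
  4 × C: no H
  4 × O (charge -1): no H
  2 × N (charge +1): no H
  1 × C: 2 H
  1 × C: 1 H
  1 × N: no H
  1 × O: 1 H
  1 × S: 1 H
  Total hydrogens = 5.
Net charge -2.
Molecular formula: [C12H5N3O10S]2-

[C12H5N3O10S]2-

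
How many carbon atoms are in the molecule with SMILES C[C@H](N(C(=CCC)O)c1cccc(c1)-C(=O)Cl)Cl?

13

The symbol for carbon appears 13 times in the SMILES. Lowercase c denotes aromatic carbon and counts toward C.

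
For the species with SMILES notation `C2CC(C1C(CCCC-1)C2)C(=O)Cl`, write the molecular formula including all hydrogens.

Heavy atoms from the SMILES: 11 C, 1 Cl, 1 O.
Implicit hydrogens by atom environment:
  7 × C: 2 H each → 14
  3 × C: 1 H each → 3
  1 × C: no H
  1 × Cl: no H
  1 × O: no H
  Total hydrogens = 17.
Molecular formula: C11H17ClO

C11H17ClO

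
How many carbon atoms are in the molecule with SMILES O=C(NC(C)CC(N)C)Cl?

6

The symbol for carbon appears 6 times in the SMILES. (Cl is a single chlorine, not C + l.)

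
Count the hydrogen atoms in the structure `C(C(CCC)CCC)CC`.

22

Hydrogens are implicit in SMILES; fill each atom to its normal valence:
  6 × C: 2 H each → 12
  3 × C: 3 H each → 9
  1 × C: 1 H
  Total hydrogens = 22.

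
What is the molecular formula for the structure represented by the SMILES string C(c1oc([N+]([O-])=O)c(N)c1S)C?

Heavy atoms from the SMILES: 6 C, 2 N, 3 O, 1 S.
Implicit hydrogens by atom environment:
  4 × C (aromatic): no H
  1 × C: 3 H
  1 × C: 2 H
  1 × N: 2 H
  1 × N (charge +1): no H
  1 × O (aromatic): no H
  1 × O: no H
  1 × O (charge -1): no H
  1 × S: 1 H
  Total hydrogens = 8.
Molecular formula: C6H8N2O3S

C6H8N2O3S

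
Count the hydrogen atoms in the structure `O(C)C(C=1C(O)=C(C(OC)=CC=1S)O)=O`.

Hydrogens are implicit in SMILES; fill each atom to its normal valence:
  5 × C (aromatic): no H
  3 × O: no H
  2 × C: 3 H each → 6
  2 × O: 1 H each → 2
  1 × C (aromatic): 1 H
  1 × C: no H
  1 × S: 1 H
  Total hydrogens = 10.

10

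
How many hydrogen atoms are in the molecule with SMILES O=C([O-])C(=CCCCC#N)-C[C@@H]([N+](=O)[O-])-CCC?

Hydrogens are implicit in SMILES; fill each atom to its normal valence:
  6 × C: 2 H each → 12
  3 × C: no H
  2 × C: 1 H each → 2
  2 × O: no H
  2 × O (charge -1): no H
  1 × C: 3 H
  1 × N: no H
  1 × N (charge +1): no H
  Total hydrogens = 17.

17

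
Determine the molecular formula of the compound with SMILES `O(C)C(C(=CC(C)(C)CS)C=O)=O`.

C9H14O3S

Heavy atoms from the SMILES: 9 C, 3 O, 1 S.
Implicit hydrogens by atom environment:
  3 × C: 3 H each → 9
  3 × C: no H
  3 × O: no H
  2 × C: 1 H each → 2
  1 × C: 2 H
  1 × S: 1 H
  Total hydrogens = 14.
Molecular formula: C9H14O3S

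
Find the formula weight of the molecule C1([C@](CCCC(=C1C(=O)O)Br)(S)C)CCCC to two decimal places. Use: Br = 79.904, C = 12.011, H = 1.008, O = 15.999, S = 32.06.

321.27

Molecular formula: C13H21BrO2S.
M = 1×79.904 + 13×12.011 + 21×1.008 + 2×15.999 + 1×32.06 = 321.27 g/mol.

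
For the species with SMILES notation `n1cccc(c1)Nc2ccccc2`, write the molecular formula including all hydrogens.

Heavy atoms from the SMILES: 11 C, 2 N.
Implicit hydrogens by atom environment:
  9 × C (aromatic): 1 H each → 9
  2 × C (aromatic): no H
  1 × N: 1 H
  1 × N (aromatic): no H
  Total hydrogens = 10.
Molecular formula: C11H10N2

C11H10N2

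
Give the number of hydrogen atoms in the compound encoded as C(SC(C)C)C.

Hydrogens are implicit in SMILES; fill each atom to its normal valence:
  3 × C: 3 H each → 9
  1 × C: 2 H
  1 × C: 1 H
  1 × S: no H
  Total hydrogens = 12.

12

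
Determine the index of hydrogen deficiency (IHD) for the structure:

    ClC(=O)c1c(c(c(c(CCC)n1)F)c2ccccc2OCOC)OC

Molecular formula from the SMILES: C18H19ClFNO4.
DoU = (2C + 2 + N − H − X)/2 = (2·18 + 2 + 1 − 19 − 2)/2 = 18/2 = 9.
(Structurally: 2 ring(s) + 7 π bond(s) = 9.)

9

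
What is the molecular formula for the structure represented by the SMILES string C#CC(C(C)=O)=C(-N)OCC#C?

C9H9NO2

Heavy atoms from the SMILES: 9 C, 1 N, 2 O.
Implicit hydrogens by atom environment:
  5 × C: no H
  2 × C: 1 H each → 2
  2 × O: no H
  1 × C: 3 H
  1 × C: 2 H
  1 × N: 2 H
  Total hydrogens = 9.
Molecular formula: C9H9NO2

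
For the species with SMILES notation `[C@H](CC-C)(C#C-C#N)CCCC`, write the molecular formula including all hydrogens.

C11H17N

Heavy atoms from the SMILES: 11 C, 1 N.
Implicit hydrogens by atom environment:
  5 × C: 2 H each → 10
  3 × C: no H
  2 × C: 3 H each → 6
  1 × C: 1 H
  1 × N: no H
  Total hydrogens = 17.
Molecular formula: C11H17N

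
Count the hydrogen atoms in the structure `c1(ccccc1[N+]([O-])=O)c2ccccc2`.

Hydrogens are implicit in SMILES; fill each atom to its normal valence:
  9 × C (aromatic): 1 H each → 9
  3 × C (aromatic): no H
  1 × N (charge +1): no H
  1 × O: no H
  1 × O (charge -1): no H
  Total hydrogens = 9.

9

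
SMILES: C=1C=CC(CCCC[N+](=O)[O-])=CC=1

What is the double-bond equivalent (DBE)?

Molecular formula from the SMILES: C10H13NO2.
DoU = (2C + 2 + N − H − X)/2 = (2·10 + 2 + 1 − 13 − 0)/2 = 10/2 = 5.
(Structurally: 1 ring(s) + 4 π bond(s) = 5.)

5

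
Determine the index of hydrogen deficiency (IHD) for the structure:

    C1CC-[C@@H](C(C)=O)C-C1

2

Molecular formula from the SMILES: C8H14O.
DoU = (2C + 2 + N − H − X)/2 = (2·8 + 2 + 0 − 14 − 0)/2 = 4/2 = 2.
(Structurally: 1 ring(s) + 1 π bond(s) = 2.)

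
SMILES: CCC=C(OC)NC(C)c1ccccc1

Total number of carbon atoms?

13

The symbol for carbon appears 13 times in the SMILES. Lowercase c denotes aromatic carbon and counts toward C.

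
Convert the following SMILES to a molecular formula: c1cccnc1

Heavy atoms from the SMILES: 5 C, 1 N.
Implicit hydrogens by atom environment:
  5 × C (aromatic): 1 H each → 5
  1 × N (aromatic): no H
  Total hydrogens = 5.
Molecular formula: C5H5N

C5H5N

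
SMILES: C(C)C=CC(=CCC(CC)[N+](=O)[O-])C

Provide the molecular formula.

C11H19NO2

Heavy atoms from the SMILES: 11 C, 1 N, 2 O.
Implicit hydrogens by atom environment:
  4 × C: 1 H each → 4
  3 × C: 3 H each → 9
  3 × C: 2 H each → 6
  1 × C: no H
  1 × N (charge +1): no H
  1 × O: no H
  1 × O (charge -1): no H
  Total hydrogens = 19.
Molecular formula: C11H19NO2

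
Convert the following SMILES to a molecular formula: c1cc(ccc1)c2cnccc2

C11H9N

Heavy atoms from the SMILES: 11 C, 1 N.
Implicit hydrogens by atom environment:
  9 × C (aromatic): 1 H each → 9
  2 × C (aromatic): no H
  1 × N (aromatic): no H
  Total hydrogens = 9.
Molecular formula: C11H9N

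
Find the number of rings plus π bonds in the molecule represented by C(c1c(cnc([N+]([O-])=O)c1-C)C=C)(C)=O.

Molecular formula from the SMILES: C10H10N2O3.
DoU = (2C + 2 + N − H − X)/2 = (2·10 + 2 + 2 − 10 − 0)/2 = 14/2 = 7.
(Structurally: 1 ring(s) + 6 π bond(s) = 7.)

7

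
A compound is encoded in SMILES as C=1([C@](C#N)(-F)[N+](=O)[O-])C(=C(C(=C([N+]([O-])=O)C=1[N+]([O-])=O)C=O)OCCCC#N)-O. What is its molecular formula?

C13H8FN5O9

Heavy atoms from the SMILES: 13 C, 1 F, 5 N, 9 O.
Implicit hydrogens by atom environment:
  6 × C (aromatic): no H
  5 × O: no H
  3 × C: 2 H each → 6
  3 × C: no H
  3 × N (charge +1): no H
  3 × O (charge -1): no H
  2 × N: no H
  1 × C: 1 H
  1 × F: no H
  1 × O: 1 H
  Total hydrogens = 8.
Molecular formula: C13H8FN5O9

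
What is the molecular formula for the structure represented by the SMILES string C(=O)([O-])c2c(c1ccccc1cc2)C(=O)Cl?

Heavy atoms from the SMILES: 12 C, 1 Cl, 3 O.
Implicit hydrogens by atom environment:
  6 × C (aromatic): 1 H each → 6
  4 × C (aromatic): no H
  2 × C: no H
  2 × O: no H
  1 × Cl: no H
  1 × O (charge -1): no H
  Total hydrogens = 6.
Net charge -1.
Molecular formula: C12H6ClO3-

C12H6ClO3-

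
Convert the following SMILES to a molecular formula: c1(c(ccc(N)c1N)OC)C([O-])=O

C8H9N2O3-

Heavy atoms from the SMILES: 8 C, 2 N, 3 O.
Implicit hydrogens by atom environment:
  4 × C (aromatic): no H
  2 × C (aromatic): 1 H each → 2
  2 × N: 2 H each → 4
  2 × O: no H
  1 × C: 3 H
  1 × C: no H
  1 × O (charge -1): no H
  Total hydrogens = 9.
Net charge -1.
Molecular formula: C8H9N2O3-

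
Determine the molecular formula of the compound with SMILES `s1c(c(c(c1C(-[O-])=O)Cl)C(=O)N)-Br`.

C6H2BrClNO3S-

Heavy atoms from the SMILES: 1 Br, 6 C, 1 Cl, 1 N, 3 O, 1 S.
Implicit hydrogens by atom environment:
  4 × C (aromatic): no H
  2 × C: no H
  2 × O: no H
  1 × Br: no H
  1 × Cl: no H
  1 × N: 2 H
  1 × O (charge -1): no H
  1 × S (aromatic): no H
  Total hydrogens = 2.
Net charge -1.
Molecular formula: C6H2BrClNO3S-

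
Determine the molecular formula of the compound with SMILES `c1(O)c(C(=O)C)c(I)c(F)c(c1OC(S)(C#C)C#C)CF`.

Heavy atoms from the SMILES: 14 C, 2 F, 1 I, 3 O, 1 S.
Implicit hydrogens by atom environment:
  6 × C (aromatic): no H
  4 × C: no H
  2 × C: 1 H each → 2
  2 × F: no H
  2 × O: no H
  1 × C: 3 H
  1 × C: 2 H
  1 × I: no H
  1 × O: 1 H
  1 × S: 1 H
  Total hydrogens = 9.
Molecular formula: C14H9F2IO3S

C14H9F2IO3S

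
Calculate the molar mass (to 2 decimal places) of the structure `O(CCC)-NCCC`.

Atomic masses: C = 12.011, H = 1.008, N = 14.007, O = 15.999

117.19

Molecular formula: C6H15NO.
M = 6×12.011 + 15×1.008 + 1×14.007 + 1×15.999 = 117.19 g/mol.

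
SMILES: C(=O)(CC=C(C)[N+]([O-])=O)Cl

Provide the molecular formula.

C5H6ClNO3

Heavy atoms from the SMILES: 5 C, 1 Cl, 1 N, 3 O.
Implicit hydrogens by atom environment:
  2 × C: no H
  2 × O: no H
  1 × C: 3 H
  1 × C: 2 H
  1 × C: 1 H
  1 × Cl: no H
  1 × N (charge +1): no H
  1 × O (charge -1): no H
  Total hydrogens = 6.
Molecular formula: C5H6ClNO3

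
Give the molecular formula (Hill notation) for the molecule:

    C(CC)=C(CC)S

Heavy atoms from the SMILES: 6 C, 1 S.
Implicit hydrogens by atom environment:
  2 × C: 3 H each → 6
  2 × C: 2 H each → 4
  1 × C: 1 H
  1 × C: no H
  1 × S: 1 H
  Total hydrogens = 12.
Molecular formula: C6H12S

C6H12S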